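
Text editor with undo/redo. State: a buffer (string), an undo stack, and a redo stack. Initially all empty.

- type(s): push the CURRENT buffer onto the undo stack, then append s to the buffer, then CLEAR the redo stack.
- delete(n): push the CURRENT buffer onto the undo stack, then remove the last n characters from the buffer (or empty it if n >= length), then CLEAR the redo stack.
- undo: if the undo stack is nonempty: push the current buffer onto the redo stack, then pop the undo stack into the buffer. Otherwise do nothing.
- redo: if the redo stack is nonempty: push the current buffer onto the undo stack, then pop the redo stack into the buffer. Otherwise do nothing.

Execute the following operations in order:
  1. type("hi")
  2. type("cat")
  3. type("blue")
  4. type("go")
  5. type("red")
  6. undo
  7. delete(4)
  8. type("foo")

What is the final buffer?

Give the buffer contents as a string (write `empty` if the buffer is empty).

After op 1 (type): buf='hi' undo_depth=1 redo_depth=0
After op 2 (type): buf='hicat' undo_depth=2 redo_depth=0
After op 3 (type): buf='hicatblue' undo_depth=3 redo_depth=0
After op 4 (type): buf='hicatbluego' undo_depth=4 redo_depth=0
After op 5 (type): buf='hicatbluegored' undo_depth=5 redo_depth=0
After op 6 (undo): buf='hicatbluego' undo_depth=4 redo_depth=1
After op 7 (delete): buf='hicatbl' undo_depth=5 redo_depth=0
After op 8 (type): buf='hicatblfoo' undo_depth=6 redo_depth=0

Answer: hicatblfoo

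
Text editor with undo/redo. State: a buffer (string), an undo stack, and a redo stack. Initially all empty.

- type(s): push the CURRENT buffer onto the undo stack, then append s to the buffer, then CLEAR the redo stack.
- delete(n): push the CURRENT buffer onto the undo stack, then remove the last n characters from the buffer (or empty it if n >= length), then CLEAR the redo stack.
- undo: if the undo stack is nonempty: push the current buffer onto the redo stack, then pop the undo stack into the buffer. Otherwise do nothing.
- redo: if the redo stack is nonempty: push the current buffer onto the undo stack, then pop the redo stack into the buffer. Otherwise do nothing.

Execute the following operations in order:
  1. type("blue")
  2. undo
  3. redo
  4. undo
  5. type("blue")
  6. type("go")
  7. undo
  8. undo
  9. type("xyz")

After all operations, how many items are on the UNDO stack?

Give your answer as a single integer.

After op 1 (type): buf='blue' undo_depth=1 redo_depth=0
After op 2 (undo): buf='(empty)' undo_depth=0 redo_depth=1
After op 3 (redo): buf='blue' undo_depth=1 redo_depth=0
After op 4 (undo): buf='(empty)' undo_depth=0 redo_depth=1
After op 5 (type): buf='blue' undo_depth=1 redo_depth=0
After op 6 (type): buf='bluego' undo_depth=2 redo_depth=0
After op 7 (undo): buf='blue' undo_depth=1 redo_depth=1
After op 8 (undo): buf='(empty)' undo_depth=0 redo_depth=2
After op 9 (type): buf='xyz' undo_depth=1 redo_depth=0

Answer: 1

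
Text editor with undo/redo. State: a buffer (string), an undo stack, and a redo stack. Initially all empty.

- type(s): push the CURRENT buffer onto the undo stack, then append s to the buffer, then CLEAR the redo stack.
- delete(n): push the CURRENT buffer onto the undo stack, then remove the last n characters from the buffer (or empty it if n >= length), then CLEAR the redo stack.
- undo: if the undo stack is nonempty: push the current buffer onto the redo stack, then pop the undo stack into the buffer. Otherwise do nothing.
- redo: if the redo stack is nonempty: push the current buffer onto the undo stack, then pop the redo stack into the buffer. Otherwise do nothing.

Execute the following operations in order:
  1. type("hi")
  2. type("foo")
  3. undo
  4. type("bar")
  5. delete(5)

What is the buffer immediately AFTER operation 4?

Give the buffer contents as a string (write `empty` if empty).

Answer: hibar

Derivation:
After op 1 (type): buf='hi' undo_depth=1 redo_depth=0
After op 2 (type): buf='hifoo' undo_depth=2 redo_depth=0
After op 3 (undo): buf='hi' undo_depth=1 redo_depth=1
After op 4 (type): buf='hibar' undo_depth=2 redo_depth=0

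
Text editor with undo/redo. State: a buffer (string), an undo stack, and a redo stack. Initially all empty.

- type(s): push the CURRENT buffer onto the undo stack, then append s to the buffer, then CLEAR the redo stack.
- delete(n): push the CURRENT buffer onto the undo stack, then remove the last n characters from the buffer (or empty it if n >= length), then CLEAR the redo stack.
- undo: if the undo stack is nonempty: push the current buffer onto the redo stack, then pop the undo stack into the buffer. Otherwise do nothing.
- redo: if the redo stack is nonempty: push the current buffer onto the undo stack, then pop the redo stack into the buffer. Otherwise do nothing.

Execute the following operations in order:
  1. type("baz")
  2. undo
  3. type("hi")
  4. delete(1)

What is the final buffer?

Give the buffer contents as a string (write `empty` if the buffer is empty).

Answer: h

Derivation:
After op 1 (type): buf='baz' undo_depth=1 redo_depth=0
After op 2 (undo): buf='(empty)' undo_depth=0 redo_depth=1
After op 3 (type): buf='hi' undo_depth=1 redo_depth=0
After op 4 (delete): buf='h' undo_depth=2 redo_depth=0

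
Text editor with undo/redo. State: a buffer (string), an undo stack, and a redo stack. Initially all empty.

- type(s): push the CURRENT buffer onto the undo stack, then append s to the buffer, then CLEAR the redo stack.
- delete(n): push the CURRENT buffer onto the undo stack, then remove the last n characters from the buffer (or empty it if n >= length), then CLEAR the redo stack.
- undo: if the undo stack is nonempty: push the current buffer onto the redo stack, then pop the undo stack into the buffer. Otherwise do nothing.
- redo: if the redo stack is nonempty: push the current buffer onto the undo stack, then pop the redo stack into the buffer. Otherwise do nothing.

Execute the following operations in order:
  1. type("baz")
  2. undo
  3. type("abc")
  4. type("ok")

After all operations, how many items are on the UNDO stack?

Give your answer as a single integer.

Answer: 2

Derivation:
After op 1 (type): buf='baz' undo_depth=1 redo_depth=0
After op 2 (undo): buf='(empty)' undo_depth=0 redo_depth=1
After op 3 (type): buf='abc' undo_depth=1 redo_depth=0
After op 4 (type): buf='abcok' undo_depth=2 redo_depth=0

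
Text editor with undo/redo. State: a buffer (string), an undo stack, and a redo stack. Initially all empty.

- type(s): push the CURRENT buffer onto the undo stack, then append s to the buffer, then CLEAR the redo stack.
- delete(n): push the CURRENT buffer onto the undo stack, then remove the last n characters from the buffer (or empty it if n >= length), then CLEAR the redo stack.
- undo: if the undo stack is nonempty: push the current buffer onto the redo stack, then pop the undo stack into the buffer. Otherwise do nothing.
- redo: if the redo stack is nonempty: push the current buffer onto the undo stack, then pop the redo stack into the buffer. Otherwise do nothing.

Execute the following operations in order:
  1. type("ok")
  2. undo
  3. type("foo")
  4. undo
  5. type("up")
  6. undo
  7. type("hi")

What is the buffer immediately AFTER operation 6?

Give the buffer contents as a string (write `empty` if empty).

Answer: empty

Derivation:
After op 1 (type): buf='ok' undo_depth=1 redo_depth=0
After op 2 (undo): buf='(empty)' undo_depth=0 redo_depth=1
After op 3 (type): buf='foo' undo_depth=1 redo_depth=0
After op 4 (undo): buf='(empty)' undo_depth=0 redo_depth=1
After op 5 (type): buf='up' undo_depth=1 redo_depth=0
After op 6 (undo): buf='(empty)' undo_depth=0 redo_depth=1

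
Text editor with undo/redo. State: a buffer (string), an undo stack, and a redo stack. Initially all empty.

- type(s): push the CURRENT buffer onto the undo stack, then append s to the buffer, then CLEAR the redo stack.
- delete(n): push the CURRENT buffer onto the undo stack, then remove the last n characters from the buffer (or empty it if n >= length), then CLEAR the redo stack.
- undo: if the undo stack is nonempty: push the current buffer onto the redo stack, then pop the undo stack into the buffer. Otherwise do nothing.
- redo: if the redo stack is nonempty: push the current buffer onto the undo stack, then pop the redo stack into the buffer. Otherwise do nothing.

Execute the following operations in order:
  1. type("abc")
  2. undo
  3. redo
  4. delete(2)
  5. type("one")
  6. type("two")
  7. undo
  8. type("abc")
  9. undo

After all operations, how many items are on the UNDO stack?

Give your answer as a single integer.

After op 1 (type): buf='abc' undo_depth=1 redo_depth=0
After op 2 (undo): buf='(empty)' undo_depth=0 redo_depth=1
After op 3 (redo): buf='abc' undo_depth=1 redo_depth=0
After op 4 (delete): buf='a' undo_depth=2 redo_depth=0
After op 5 (type): buf='aone' undo_depth=3 redo_depth=0
After op 6 (type): buf='aonetwo' undo_depth=4 redo_depth=0
After op 7 (undo): buf='aone' undo_depth=3 redo_depth=1
After op 8 (type): buf='aoneabc' undo_depth=4 redo_depth=0
After op 9 (undo): buf='aone' undo_depth=3 redo_depth=1

Answer: 3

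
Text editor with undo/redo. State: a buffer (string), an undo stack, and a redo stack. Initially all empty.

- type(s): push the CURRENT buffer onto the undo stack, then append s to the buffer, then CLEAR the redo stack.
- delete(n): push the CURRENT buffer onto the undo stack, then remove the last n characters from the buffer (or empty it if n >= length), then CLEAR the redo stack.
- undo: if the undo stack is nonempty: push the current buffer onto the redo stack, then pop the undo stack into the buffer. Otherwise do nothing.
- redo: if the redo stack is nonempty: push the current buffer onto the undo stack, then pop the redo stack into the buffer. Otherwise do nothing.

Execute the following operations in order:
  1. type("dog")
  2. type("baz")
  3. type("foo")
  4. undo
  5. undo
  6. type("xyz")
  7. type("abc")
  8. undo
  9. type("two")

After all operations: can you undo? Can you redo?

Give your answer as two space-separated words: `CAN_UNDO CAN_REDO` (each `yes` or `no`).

After op 1 (type): buf='dog' undo_depth=1 redo_depth=0
After op 2 (type): buf='dogbaz' undo_depth=2 redo_depth=0
After op 3 (type): buf='dogbazfoo' undo_depth=3 redo_depth=0
After op 4 (undo): buf='dogbaz' undo_depth=2 redo_depth=1
After op 5 (undo): buf='dog' undo_depth=1 redo_depth=2
After op 6 (type): buf='dogxyz' undo_depth=2 redo_depth=0
After op 7 (type): buf='dogxyzabc' undo_depth=3 redo_depth=0
After op 8 (undo): buf='dogxyz' undo_depth=2 redo_depth=1
After op 9 (type): buf='dogxyztwo' undo_depth=3 redo_depth=0

Answer: yes no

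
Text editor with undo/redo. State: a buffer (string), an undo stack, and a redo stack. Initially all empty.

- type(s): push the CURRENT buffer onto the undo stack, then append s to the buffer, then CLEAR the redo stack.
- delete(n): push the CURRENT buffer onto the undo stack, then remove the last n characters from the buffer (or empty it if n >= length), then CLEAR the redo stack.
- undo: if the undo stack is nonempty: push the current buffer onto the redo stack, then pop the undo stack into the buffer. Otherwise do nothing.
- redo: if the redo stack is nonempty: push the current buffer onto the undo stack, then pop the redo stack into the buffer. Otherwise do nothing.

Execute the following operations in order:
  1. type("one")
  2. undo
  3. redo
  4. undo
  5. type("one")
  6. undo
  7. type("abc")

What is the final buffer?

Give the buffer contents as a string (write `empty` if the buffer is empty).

Answer: abc

Derivation:
After op 1 (type): buf='one' undo_depth=1 redo_depth=0
After op 2 (undo): buf='(empty)' undo_depth=0 redo_depth=1
After op 3 (redo): buf='one' undo_depth=1 redo_depth=0
After op 4 (undo): buf='(empty)' undo_depth=0 redo_depth=1
After op 5 (type): buf='one' undo_depth=1 redo_depth=0
After op 6 (undo): buf='(empty)' undo_depth=0 redo_depth=1
After op 7 (type): buf='abc' undo_depth=1 redo_depth=0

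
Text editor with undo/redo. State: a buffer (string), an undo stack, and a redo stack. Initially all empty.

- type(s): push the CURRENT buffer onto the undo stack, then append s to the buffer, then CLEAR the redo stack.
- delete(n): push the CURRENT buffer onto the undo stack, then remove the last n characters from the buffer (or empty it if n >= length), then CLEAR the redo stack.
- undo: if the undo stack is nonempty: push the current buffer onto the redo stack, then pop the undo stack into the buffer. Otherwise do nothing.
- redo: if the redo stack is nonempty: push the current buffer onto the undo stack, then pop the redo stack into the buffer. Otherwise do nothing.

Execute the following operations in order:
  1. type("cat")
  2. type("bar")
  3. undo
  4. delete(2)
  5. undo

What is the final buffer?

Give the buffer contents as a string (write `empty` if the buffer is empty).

Answer: cat

Derivation:
After op 1 (type): buf='cat' undo_depth=1 redo_depth=0
After op 2 (type): buf='catbar' undo_depth=2 redo_depth=0
After op 3 (undo): buf='cat' undo_depth=1 redo_depth=1
After op 4 (delete): buf='c' undo_depth=2 redo_depth=0
After op 5 (undo): buf='cat' undo_depth=1 redo_depth=1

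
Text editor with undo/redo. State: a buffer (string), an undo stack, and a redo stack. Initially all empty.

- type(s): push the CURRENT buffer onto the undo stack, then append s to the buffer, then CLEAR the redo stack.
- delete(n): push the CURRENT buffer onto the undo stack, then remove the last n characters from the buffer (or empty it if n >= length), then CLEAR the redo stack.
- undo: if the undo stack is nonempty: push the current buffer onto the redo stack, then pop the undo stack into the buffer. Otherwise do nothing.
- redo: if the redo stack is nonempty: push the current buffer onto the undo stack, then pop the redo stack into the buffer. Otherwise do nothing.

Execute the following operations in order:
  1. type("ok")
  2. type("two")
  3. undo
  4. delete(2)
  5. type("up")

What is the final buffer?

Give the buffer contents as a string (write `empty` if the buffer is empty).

After op 1 (type): buf='ok' undo_depth=1 redo_depth=0
After op 2 (type): buf='oktwo' undo_depth=2 redo_depth=0
After op 3 (undo): buf='ok' undo_depth=1 redo_depth=1
After op 4 (delete): buf='(empty)' undo_depth=2 redo_depth=0
After op 5 (type): buf='up' undo_depth=3 redo_depth=0

Answer: up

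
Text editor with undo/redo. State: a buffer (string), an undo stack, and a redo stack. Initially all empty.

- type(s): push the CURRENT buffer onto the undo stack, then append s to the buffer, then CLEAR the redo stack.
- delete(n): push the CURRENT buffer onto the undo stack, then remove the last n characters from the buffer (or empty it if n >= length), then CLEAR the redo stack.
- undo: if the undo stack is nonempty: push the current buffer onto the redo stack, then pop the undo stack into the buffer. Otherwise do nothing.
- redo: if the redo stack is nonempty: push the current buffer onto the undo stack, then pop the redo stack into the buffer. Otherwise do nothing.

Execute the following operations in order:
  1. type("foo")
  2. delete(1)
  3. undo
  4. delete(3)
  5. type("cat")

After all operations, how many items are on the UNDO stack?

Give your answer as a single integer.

Answer: 3

Derivation:
After op 1 (type): buf='foo' undo_depth=1 redo_depth=0
After op 2 (delete): buf='fo' undo_depth=2 redo_depth=0
After op 3 (undo): buf='foo' undo_depth=1 redo_depth=1
After op 4 (delete): buf='(empty)' undo_depth=2 redo_depth=0
After op 5 (type): buf='cat' undo_depth=3 redo_depth=0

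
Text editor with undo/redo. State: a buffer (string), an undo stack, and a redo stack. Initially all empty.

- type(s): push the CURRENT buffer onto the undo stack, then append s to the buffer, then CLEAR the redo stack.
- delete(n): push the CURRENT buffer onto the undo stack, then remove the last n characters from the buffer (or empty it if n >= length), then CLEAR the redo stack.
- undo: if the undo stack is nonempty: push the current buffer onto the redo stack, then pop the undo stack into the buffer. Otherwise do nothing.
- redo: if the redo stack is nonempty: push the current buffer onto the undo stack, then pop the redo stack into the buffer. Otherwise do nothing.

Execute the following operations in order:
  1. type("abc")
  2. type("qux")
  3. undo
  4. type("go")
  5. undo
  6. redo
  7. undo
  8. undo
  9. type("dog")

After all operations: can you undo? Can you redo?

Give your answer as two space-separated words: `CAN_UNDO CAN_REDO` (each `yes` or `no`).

After op 1 (type): buf='abc' undo_depth=1 redo_depth=0
After op 2 (type): buf='abcqux' undo_depth=2 redo_depth=0
After op 3 (undo): buf='abc' undo_depth=1 redo_depth=1
After op 4 (type): buf='abcgo' undo_depth=2 redo_depth=0
After op 5 (undo): buf='abc' undo_depth=1 redo_depth=1
After op 6 (redo): buf='abcgo' undo_depth=2 redo_depth=0
After op 7 (undo): buf='abc' undo_depth=1 redo_depth=1
After op 8 (undo): buf='(empty)' undo_depth=0 redo_depth=2
After op 9 (type): buf='dog' undo_depth=1 redo_depth=0

Answer: yes no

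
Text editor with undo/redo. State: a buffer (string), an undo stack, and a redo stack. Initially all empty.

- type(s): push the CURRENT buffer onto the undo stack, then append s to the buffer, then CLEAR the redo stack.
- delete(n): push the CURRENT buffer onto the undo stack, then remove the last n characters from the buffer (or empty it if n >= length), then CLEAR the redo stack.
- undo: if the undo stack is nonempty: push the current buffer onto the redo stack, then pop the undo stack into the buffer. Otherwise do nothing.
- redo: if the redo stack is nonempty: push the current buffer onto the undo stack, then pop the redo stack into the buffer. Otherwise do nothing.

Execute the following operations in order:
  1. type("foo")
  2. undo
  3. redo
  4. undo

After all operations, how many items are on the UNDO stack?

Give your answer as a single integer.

Answer: 0

Derivation:
After op 1 (type): buf='foo' undo_depth=1 redo_depth=0
After op 2 (undo): buf='(empty)' undo_depth=0 redo_depth=1
After op 3 (redo): buf='foo' undo_depth=1 redo_depth=0
After op 4 (undo): buf='(empty)' undo_depth=0 redo_depth=1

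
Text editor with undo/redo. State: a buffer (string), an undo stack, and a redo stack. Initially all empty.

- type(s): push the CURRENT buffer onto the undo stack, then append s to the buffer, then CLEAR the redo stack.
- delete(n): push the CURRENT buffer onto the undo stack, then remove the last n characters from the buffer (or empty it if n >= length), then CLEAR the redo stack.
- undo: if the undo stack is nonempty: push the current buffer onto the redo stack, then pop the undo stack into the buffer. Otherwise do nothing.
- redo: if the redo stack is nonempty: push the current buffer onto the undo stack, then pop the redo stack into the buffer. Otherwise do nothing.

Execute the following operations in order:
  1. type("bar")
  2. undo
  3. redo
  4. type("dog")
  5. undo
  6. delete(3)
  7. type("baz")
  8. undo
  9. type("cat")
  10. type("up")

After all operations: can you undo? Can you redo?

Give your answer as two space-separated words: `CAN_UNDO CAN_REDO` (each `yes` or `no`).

Answer: yes no

Derivation:
After op 1 (type): buf='bar' undo_depth=1 redo_depth=0
After op 2 (undo): buf='(empty)' undo_depth=0 redo_depth=1
After op 3 (redo): buf='bar' undo_depth=1 redo_depth=0
After op 4 (type): buf='bardog' undo_depth=2 redo_depth=0
After op 5 (undo): buf='bar' undo_depth=1 redo_depth=1
After op 6 (delete): buf='(empty)' undo_depth=2 redo_depth=0
After op 7 (type): buf='baz' undo_depth=3 redo_depth=0
After op 8 (undo): buf='(empty)' undo_depth=2 redo_depth=1
After op 9 (type): buf='cat' undo_depth=3 redo_depth=0
After op 10 (type): buf='catup' undo_depth=4 redo_depth=0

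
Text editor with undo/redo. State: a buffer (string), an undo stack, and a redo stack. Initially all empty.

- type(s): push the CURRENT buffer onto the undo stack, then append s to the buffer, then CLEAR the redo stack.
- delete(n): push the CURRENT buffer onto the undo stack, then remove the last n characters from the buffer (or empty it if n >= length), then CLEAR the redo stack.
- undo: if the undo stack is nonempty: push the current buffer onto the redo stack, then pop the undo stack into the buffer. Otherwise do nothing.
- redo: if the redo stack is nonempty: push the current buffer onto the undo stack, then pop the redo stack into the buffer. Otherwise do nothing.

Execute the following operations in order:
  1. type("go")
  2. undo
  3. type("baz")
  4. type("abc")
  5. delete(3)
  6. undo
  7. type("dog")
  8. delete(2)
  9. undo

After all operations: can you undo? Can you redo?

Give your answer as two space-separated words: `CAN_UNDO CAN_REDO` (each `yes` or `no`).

After op 1 (type): buf='go' undo_depth=1 redo_depth=0
After op 2 (undo): buf='(empty)' undo_depth=0 redo_depth=1
After op 3 (type): buf='baz' undo_depth=1 redo_depth=0
After op 4 (type): buf='bazabc' undo_depth=2 redo_depth=0
After op 5 (delete): buf='baz' undo_depth=3 redo_depth=0
After op 6 (undo): buf='bazabc' undo_depth=2 redo_depth=1
After op 7 (type): buf='bazabcdog' undo_depth=3 redo_depth=0
After op 8 (delete): buf='bazabcd' undo_depth=4 redo_depth=0
After op 9 (undo): buf='bazabcdog' undo_depth=3 redo_depth=1

Answer: yes yes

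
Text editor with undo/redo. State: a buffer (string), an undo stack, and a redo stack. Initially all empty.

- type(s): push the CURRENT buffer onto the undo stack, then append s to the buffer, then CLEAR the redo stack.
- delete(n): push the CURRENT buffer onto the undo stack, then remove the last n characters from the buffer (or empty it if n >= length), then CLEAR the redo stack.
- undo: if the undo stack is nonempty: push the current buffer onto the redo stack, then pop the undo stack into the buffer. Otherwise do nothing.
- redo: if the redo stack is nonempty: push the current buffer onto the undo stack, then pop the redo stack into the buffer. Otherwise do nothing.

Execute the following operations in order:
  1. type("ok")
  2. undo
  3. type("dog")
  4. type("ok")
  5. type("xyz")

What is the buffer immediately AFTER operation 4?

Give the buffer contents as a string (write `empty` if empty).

After op 1 (type): buf='ok' undo_depth=1 redo_depth=0
After op 2 (undo): buf='(empty)' undo_depth=0 redo_depth=1
After op 3 (type): buf='dog' undo_depth=1 redo_depth=0
After op 4 (type): buf='dogok' undo_depth=2 redo_depth=0

Answer: dogok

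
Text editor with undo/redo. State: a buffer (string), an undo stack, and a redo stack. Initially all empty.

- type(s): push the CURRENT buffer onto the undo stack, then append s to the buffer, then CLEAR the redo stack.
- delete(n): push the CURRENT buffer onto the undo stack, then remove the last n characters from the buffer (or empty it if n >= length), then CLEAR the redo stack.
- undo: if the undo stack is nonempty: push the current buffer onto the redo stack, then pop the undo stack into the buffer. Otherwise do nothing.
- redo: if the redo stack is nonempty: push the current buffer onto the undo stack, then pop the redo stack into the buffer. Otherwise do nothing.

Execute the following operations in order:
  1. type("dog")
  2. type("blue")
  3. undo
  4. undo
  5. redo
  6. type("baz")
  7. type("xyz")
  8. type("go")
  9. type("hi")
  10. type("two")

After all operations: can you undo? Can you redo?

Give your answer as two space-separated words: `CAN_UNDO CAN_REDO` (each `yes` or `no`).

Answer: yes no

Derivation:
After op 1 (type): buf='dog' undo_depth=1 redo_depth=0
After op 2 (type): buf='dogblue' undo_depth=2 redo_depth=0
After op 3 (undo): buf='dog' undo_depth=1 redo_depth=1
After op 4 (undo): buf='(empty)' undo_depth=0 redo_depth=2
After op 5 (redo): buf='dog' undo_depth=1 redo_depth=1
After op 6 (type): buf='dogbaz' undo_depth=2 redo_depth=0
After op 7 (type): buf='dogbazxyz' undo_depth=3 redo_depth=0
After op 8 (type): buf='dogbazxyzgo' undo_depth=4 redo_depth=0
After op 9 (type): buf='dogbazxyzgohi' undo_depth=5 redo_depth=0
After op 10 (type): buf='dogbazxyzgohitwo' undo_depth=6 redo_depth=0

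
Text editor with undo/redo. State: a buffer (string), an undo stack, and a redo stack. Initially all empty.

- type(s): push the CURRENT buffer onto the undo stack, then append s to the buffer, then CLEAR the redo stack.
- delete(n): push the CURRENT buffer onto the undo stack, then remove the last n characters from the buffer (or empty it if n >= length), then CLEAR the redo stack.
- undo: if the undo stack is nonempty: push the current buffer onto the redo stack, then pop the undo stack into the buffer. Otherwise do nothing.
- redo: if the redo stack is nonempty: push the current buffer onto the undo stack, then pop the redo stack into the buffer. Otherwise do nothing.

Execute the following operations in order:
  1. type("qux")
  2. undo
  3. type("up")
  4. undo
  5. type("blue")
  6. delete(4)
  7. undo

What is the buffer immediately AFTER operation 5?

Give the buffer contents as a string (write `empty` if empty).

After op 1 (type): buf='qux' undo_depth=1 redo_depth=0
After op 2 (undo): buf='(empty)' undo_depth=0 redo_depth=1
After op 3 (type): buf='up' undo_depth=1 redo_depth=0
After op 4 (undo): buf='(empty)' undo_depth=0 redo_depth=1
After op 5 (type): buf='blue' undo_depth=1 redo_depth=0

Answer: blue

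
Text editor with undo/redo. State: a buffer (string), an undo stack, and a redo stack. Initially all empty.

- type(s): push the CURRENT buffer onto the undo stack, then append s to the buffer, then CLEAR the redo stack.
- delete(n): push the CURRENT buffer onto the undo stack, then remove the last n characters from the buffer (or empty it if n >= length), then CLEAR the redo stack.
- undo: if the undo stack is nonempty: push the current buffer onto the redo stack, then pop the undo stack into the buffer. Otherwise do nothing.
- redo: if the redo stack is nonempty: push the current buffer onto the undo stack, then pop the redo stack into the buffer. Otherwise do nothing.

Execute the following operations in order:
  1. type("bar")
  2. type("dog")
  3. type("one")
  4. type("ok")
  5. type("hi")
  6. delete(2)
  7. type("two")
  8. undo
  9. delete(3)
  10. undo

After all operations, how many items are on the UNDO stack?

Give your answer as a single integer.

After op 1 (type): buf='bar' undo_depth=1 redo_depth=0
After op 2 (type): buf='bardog' undo_depth=2 redo_depth=0
After op 3 (type): buf='bardogone' undo_depth=3 redo_depth=0
After op 4 (type): buf='bardogoneok' undo_depth=4 redo_depth=0
After op 5 (type): buf='bardogoneokhi' undo_depth=5 redo_depth=0
After op 6 (delete): buf='bardogoneok' undo_depth=6 redo_depth=0
After op 7 (type): buf='bardogoneoktwo' undo_depth=7 redo_depth=0
After op 8 (undo): buf='bardogoneok' undo_depth=6 redo_depth=1
After op 9 (delete): buf='bardogon' undo_depth=7 redo_depth=0
After op 10 (undo): buf='bardogoneok' undo_depth=6 redo_depth=1

Answer: 6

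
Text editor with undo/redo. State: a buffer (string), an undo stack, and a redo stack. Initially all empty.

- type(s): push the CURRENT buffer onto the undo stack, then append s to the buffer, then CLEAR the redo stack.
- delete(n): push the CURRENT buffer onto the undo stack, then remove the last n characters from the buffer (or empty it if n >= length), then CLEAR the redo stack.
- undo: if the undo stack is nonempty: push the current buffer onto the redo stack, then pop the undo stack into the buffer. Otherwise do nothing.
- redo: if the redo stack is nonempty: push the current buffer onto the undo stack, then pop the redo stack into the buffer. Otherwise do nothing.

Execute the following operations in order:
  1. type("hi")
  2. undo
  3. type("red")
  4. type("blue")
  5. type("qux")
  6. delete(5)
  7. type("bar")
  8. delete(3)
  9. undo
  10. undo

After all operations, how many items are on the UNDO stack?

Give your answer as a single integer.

After op 1 (type): buf='hi' undo_depth=1 redo_depth=0
After op 2 (undo): buf='(empty)' undo_depth=0 redo_depth=1
After op 3 (type): buf='red' undo_depth=1 redo_depth=0
After op 4 (type): buf='redblue' undo_depth=2 redo_depth=0
After op 5 (type): buf='redbluequx' undo_depth=3 redo_depth=0
After op 6 (delete): buf='redbl' undo_depth=4 redo_depth=0
After op 7 (type): buf='redblbar' undo_depth=5 redo_depth=0
After op 8 (delete): buf='redbl' undo_depth=6 redo_depth=0
After op 9 (undo): buf='redblbar' undo_depth=5 redo_depth=1
After op 10 (undo): buf='redbl' undo_depth=4 redo_depth=2

Answer: 4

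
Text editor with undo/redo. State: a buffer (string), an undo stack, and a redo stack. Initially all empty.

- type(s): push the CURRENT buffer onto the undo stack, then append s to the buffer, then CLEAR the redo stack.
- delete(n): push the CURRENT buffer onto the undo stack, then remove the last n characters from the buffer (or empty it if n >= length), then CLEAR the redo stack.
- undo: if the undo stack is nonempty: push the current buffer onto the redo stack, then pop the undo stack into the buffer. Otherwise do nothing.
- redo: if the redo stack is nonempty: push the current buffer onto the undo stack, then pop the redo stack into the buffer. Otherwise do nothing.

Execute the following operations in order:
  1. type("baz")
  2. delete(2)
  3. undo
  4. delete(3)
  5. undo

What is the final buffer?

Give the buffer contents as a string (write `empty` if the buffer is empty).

After op 1 (type): buf='baz' undo_depth=1 redo_depth=0
After op 2 (delete): buf='b' undo_depth=2 redo_depth=0
After op 3 (undo): buf='baz' undo_depth=1 redo_depth=1
After op 4 (delete): buf='(empty)' undo_depth=2 redo_depth=0
After op 5 (undo): buf='baz' undo_depth=1 redo_depth=1

Answer: baz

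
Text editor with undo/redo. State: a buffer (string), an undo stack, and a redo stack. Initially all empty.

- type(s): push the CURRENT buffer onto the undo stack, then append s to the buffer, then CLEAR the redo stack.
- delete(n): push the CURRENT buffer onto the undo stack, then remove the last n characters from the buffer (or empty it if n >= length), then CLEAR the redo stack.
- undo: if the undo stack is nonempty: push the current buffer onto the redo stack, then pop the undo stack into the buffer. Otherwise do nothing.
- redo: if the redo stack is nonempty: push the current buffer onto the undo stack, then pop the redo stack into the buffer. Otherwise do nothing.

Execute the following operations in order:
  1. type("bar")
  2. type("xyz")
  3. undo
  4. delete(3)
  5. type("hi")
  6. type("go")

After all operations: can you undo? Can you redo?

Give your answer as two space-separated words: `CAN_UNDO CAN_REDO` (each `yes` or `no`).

After op 1 (type): buf='bar' undo_depth=1 redo_depth=0
After op 2 (type): buf='barxyz' undo_depth=2 redo_depth=0
After op 3 (undo): buf='bar' undo_depth=1 redo_depth=1
After op 4 (delete): buf='(empty)' undo_depth=2 redo_depth=0
After op 5 (type): buf='hi' undo_depth=3 redo_depth=0
After op 6 (type): buf='higo' undo_depth=4 redo_depth=0

Answer: yes no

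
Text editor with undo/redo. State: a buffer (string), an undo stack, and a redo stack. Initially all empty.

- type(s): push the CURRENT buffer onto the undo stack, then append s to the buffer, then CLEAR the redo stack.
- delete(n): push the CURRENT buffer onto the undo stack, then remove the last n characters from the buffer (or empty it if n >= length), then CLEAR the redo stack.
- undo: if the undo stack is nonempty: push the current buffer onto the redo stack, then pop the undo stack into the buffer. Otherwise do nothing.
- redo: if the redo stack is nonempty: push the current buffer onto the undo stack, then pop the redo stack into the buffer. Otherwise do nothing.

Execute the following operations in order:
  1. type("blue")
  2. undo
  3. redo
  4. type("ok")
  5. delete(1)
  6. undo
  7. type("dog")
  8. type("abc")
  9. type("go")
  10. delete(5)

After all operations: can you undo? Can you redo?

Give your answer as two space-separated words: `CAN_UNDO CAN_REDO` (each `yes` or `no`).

Answer: yes no

Derivation:
After op 1 (type): buf='blue' undo_depth=1 redo_depth=0
After op 2 (undo): buf='(empty)' undo_depth=0 redo_depth=1
After op 3 (redo): buf='blue' undo_depth=1 redo_depth=0
After op 4 (type): buf='blueok' undo_depth=2 redo_depth=0
After op 5 (delete): buf='blueo' undo_depth=3 redo_depth=0
After op 6 (undo): buf='blueok' undo_depth=2 redo_depth=1
After op 7 (type): buf='blueokdog' undo_depth=3 redo_depth=0
After op 8 (type): buf='blueokdogabc' undo_depth=4 redo_depth=0
After op 9 (type): buf='blueokdogabcgo' undo_depth=5 redo_depth=0
After op 10 (delete): buf='blueokdog' undo_depth=6 redo_depth=0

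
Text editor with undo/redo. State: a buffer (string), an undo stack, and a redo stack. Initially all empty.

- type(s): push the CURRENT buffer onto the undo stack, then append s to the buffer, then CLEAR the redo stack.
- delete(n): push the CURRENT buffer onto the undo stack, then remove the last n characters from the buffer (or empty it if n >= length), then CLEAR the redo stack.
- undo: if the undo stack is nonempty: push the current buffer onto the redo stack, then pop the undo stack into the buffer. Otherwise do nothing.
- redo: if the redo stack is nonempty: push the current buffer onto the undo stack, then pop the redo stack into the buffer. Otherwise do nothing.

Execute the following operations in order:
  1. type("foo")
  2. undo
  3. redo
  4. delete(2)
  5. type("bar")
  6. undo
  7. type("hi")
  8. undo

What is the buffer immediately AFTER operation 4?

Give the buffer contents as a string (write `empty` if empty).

Answer: f

Derivation:
After op 1 (type): buf='foo' undo_depth=1 redo_depth=0
After op 2 (undo): buf='(empty)' undo_depth=0 redo_depth=1
After op 3 (redo): buf='foo' undo_depth=1 redo_depth=0
After op 4 (delete): buf='f' undo_depth=2 redo_depth=0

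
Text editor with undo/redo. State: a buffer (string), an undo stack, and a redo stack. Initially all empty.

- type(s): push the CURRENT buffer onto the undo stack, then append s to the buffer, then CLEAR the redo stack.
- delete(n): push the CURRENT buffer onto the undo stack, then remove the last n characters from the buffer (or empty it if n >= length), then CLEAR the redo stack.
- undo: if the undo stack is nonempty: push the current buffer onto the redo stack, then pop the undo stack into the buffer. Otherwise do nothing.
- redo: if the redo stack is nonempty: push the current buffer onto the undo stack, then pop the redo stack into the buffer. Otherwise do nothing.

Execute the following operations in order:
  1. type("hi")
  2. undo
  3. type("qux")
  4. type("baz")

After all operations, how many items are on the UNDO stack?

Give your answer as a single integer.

After op 1 (type): buf='hi' undo_depth=1 redo_depth=0
After op 2 (undo): buf='(empty)' undo_depth=0 redo_depth=1
After op 3 (type): buf='qux' undo_depth=1 redo_depth=0
After op 4 (type): buf='quxbaz' undo_depth=2 redo_depth=0

Answer: 2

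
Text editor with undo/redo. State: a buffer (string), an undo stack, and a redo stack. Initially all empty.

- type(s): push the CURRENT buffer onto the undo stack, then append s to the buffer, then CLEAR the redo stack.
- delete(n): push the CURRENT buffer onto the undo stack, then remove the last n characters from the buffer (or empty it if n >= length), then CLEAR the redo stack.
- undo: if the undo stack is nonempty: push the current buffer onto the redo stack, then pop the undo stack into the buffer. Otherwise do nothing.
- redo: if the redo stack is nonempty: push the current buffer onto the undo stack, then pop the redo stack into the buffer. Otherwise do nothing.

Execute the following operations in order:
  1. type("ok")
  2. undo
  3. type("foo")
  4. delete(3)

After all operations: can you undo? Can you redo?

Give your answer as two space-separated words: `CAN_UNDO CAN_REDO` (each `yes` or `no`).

After op 1 (type): buf='ok' undo_depth=1 redo_depth=0
After op 2 (undo): buf='(empty)' undo_depth=0 redo_depth=1
After op 3 (type): buf='foo' undo_depth=1 redo_depth=0
After op 4 (delete): buf='(empty)' undo_depth=2 redo_depth=0

Answer: yes no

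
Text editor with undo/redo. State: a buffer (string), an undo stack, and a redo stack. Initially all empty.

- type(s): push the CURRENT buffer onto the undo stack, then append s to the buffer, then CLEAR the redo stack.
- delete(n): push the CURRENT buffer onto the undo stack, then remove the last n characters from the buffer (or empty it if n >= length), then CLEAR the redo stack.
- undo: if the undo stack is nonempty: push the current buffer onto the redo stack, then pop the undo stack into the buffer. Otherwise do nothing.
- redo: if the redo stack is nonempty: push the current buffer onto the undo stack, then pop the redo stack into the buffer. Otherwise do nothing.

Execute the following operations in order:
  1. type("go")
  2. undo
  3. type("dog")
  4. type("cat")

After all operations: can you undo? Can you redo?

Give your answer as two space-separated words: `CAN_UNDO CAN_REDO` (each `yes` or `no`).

Answer: yes no

Derivation:
After op 1 (type): buf='go' undo_depth=1 redo_depth=0
After op 2 (undo): buf='(empty)' undo_depth=0 redo_depth=1
After op 3 (type): buf='dog' undo_depth=1 redo_depth=0
After op 4 (type): buf='dogcat' undo_depth=2 redo_depth=0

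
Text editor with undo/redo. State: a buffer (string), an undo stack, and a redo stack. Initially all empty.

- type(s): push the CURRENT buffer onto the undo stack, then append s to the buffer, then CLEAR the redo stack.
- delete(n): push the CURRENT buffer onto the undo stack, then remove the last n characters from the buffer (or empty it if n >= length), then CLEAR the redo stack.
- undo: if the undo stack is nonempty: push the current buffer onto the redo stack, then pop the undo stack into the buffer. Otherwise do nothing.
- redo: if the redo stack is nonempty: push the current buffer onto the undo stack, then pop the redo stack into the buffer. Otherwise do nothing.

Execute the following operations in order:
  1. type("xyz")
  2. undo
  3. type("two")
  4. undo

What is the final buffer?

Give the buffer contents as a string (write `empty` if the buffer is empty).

After op 1 (type): buf='xyz' undo_depth=1 redo_depth=0
After op 2 (undo): buf='(empty)' undo_depth=0 redo_depth=1
After op 3 (type): buf='two' undo_depth=1 redo_depth=0
After op 4 (undo): buf='(empty)' undo_depth=0 redo_depth=1

Answer: empty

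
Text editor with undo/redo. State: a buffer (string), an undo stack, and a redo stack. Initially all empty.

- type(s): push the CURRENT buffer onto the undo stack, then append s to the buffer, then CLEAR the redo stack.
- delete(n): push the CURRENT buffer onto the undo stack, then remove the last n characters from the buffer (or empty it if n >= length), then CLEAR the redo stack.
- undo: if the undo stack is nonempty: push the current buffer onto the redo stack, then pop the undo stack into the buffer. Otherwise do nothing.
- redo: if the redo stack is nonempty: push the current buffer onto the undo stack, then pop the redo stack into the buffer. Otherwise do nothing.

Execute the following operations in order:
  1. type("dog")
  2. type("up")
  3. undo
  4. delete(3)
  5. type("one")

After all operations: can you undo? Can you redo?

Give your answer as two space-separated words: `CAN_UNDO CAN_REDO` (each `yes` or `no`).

After op 1 (type): buf='dog' undo_depth=1 redo_depth=0
After op 2 (type): buf='dogup' undo_depth=2 redo_depth=0
After op 3 (undo): buf='dog' undo_depth=1 redo_depth=1
After op 4 (delete): buf='(empty)' undo_depth=2 redo_depth=0
After op 5 (type): buf='one' undo_depth=3 redo_depth=0

Answer: yes no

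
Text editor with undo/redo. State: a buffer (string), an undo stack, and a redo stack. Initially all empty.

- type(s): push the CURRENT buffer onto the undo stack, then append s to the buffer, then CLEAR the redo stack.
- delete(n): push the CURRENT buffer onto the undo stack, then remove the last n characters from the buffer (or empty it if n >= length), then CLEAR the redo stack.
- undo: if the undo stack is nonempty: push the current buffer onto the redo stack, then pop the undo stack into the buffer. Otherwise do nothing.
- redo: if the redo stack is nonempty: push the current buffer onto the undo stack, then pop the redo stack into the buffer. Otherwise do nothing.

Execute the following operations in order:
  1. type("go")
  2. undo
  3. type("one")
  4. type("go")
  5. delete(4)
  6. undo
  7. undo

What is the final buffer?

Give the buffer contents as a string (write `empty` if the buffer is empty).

After op 1 (type): buf='go' undo_depth=1 redo_depth=0
After op 2 (undo): buf='(empty)' undo_depth=0 redo_depth=1
After op 3 (type): buf='one' undo_depth=1 redo_depth=0
After op 4 (type): buf='onego' undo_depth=2 redo_depth=0
After op 5 (delete): buf='o' undo_depth=3 redo_depth=0
After op 6 (undo): buf='onego' undo_depth=2 redo_depth=1
After op 7 (undo): buf='one' undo_depth=1 redo_depth=2

Answer: one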